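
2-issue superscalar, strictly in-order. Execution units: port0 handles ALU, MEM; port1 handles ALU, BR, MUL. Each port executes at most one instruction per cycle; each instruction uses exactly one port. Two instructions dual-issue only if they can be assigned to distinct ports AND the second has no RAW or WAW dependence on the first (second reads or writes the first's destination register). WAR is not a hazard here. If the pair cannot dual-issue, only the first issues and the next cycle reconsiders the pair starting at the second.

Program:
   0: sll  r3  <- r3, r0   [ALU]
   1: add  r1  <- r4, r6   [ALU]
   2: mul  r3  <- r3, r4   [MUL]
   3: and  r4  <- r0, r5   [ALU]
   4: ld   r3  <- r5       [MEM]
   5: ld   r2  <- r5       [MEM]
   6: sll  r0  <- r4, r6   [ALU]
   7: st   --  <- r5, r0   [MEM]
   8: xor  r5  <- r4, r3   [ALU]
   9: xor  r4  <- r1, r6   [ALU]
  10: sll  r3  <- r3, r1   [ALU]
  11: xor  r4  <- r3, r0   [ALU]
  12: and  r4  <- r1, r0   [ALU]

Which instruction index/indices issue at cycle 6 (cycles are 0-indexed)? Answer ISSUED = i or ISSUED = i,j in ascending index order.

ISSUED = 11

c0: i0&i1 sll;add  2-wide
c1: i2&i3 mul;and  2-wide
c2: i4 ld  no-port MEM/MEM
c3: i5&i6 ld;sll  2-wide
c4: i7&i8 st;xor  2-wide
c5: i9&i10 xor;sll  2-wide
c6: i11 xor  WAW r4
c7: i12 and  tail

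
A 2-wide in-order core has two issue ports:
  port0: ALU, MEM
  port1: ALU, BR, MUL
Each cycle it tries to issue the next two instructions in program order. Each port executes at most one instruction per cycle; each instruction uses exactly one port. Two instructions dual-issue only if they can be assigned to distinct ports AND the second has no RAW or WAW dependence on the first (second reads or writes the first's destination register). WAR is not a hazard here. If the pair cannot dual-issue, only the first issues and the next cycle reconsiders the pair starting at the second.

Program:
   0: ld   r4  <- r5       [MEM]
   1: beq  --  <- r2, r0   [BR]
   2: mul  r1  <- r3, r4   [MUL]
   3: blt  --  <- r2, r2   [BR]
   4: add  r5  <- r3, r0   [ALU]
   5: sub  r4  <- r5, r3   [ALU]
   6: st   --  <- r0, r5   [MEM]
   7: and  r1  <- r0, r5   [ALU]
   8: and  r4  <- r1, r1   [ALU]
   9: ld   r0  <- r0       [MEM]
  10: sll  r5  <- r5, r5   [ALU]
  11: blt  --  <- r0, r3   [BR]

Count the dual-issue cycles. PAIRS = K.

PAIRS = 5

t=0 i0,i1:ld beq ; dual
t=1 i2:mul ; no-port MUL/BR
t=2 i3,i4:blt add ; dual
t=3 i5,i6:sub st ; dual
t=4 i7:and ; RAW r1
t=5 i8,i9:and ld ; dual
t=6 i10,i11:sll blt ; dual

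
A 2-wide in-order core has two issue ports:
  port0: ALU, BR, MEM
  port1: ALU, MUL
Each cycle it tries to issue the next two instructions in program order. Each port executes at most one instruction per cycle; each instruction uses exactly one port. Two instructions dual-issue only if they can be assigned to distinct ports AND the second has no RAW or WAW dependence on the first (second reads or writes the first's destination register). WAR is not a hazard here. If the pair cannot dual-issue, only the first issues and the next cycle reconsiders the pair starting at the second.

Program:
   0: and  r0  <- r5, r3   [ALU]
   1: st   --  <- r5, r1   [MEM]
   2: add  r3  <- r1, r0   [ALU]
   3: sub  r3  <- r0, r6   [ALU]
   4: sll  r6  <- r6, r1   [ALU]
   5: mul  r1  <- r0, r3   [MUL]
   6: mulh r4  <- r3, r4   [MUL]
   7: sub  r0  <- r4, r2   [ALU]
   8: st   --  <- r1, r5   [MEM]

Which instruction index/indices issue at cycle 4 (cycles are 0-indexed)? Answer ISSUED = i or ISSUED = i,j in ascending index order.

ISSUED = 6

0. and.ALU;st.MEM @i0/i1  | dual
1. add.ALU @i2  | WAW r3
2. sub.ALU;sll.ALU @i3/i4  | dual
3. mul.MUL @i5  | no-port MUL/MUL
4. mulh.MUL @i6  | RAW r4
5. sub.ALU;st.MEM @i7/i8  | dual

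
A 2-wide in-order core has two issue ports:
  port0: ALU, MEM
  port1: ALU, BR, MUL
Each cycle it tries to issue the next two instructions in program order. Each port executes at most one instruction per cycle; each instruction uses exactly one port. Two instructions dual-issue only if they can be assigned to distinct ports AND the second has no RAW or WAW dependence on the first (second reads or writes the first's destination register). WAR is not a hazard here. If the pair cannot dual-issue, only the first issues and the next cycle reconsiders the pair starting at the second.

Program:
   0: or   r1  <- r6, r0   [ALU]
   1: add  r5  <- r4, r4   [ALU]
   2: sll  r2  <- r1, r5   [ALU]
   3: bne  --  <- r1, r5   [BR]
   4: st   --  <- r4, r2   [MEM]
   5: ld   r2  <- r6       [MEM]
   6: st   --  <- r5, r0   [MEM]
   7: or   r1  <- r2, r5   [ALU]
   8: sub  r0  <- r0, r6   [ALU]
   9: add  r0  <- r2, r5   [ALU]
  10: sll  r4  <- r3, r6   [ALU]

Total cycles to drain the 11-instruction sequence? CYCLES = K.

CYCLES = 7

  cy0 -> i0,i1 (or/add) pair
  cy1 -> i2,i3 (sll/bne) pair
  cy2 -> i4 (st) no-port MEM/MEM
  cy3 -> i5 (ld) no-port MEM/MEM
  cy4 -> i6,i7 (st/or) pair
  cy5 -> i8 (sub) WAW r0
  cy6 -> i9,i10 (add/sll) pair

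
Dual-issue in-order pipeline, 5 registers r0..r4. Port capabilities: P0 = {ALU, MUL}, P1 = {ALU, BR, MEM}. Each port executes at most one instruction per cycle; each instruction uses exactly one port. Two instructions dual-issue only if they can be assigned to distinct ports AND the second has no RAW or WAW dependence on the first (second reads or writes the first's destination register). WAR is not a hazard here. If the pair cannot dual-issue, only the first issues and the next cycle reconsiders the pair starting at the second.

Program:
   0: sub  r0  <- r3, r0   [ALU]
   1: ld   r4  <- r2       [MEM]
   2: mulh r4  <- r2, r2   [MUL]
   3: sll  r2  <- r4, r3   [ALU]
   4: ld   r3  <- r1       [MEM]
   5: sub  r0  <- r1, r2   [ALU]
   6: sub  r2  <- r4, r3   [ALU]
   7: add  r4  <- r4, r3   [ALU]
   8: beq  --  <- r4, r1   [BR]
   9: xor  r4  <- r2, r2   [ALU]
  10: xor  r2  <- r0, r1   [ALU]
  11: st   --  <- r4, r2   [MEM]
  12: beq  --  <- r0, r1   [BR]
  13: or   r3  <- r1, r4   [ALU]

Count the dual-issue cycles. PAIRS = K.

PAIRS = 5

#0 head=0: sub.ALU ld.MEM i0/i1 dual
#1 head=2: mulh.MUL i2 RAW r4
#2 head=3: sll.ALU ld.MEM i3/i4 dual
#3 head=5: sub.ALU sub.ALU i5/i6 dual
#4 head=7: add.ALU i7 RAW r4
#5 head=8: beq.BR xor.ALU i8/i9 dual
#6 head=10: xor.ALU i10 RAW r2
#7 head=11: st.MEM i11 no-port MEM/BR
#8 head=12: beq.BR or.ALU i12/i13 dual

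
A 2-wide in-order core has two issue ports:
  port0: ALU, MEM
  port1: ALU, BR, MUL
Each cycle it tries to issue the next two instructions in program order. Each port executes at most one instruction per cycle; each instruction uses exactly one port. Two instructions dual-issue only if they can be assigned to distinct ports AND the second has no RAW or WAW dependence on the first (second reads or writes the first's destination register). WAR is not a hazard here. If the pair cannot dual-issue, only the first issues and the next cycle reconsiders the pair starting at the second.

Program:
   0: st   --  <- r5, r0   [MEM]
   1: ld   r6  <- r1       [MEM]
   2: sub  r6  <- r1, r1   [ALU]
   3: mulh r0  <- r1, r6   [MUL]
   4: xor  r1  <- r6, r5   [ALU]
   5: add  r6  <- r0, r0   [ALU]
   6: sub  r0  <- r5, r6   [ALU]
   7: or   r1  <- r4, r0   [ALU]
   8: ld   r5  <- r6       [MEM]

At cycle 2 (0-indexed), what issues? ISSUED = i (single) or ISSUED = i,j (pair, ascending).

ISSUED = 2

0. st.MEM @i0  | no-port MEM/MEM
1. ld.MEM @i1  | WAW r6
2. sub.ALU @i2  | RAW r6
3. mulh.MUL;xor.ALU @i3,i4  | pair
4. add.ALU @i5  | RAW r6
5. sub.ALU @i6  | RAW r0
6. or.ALU;ld.MEM @i7,i8  | pair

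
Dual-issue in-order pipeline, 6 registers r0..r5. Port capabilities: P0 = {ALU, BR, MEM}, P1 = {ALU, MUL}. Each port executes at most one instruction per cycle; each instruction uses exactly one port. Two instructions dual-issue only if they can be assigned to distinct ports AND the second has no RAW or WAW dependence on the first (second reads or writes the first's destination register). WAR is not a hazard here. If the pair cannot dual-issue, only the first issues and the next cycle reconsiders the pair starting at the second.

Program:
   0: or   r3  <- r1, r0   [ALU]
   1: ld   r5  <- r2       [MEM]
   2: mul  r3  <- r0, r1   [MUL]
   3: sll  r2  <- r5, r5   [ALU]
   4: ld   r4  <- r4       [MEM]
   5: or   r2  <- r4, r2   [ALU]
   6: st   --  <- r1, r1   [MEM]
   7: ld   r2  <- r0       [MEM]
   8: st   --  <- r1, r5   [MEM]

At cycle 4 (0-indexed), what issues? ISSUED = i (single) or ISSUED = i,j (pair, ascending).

ISSUED = 7

#0 head=0: or.ALU/ld.MEM i0/i1 pair
#1 head=2: mul.MUL/sll.ALU i2/i3 pair
#2 head=4: ld.MEM i4 RAW r4
#3 head=5: or.ALU/st.MEM i5/i6 pair
#4 head=7: ld.MEM i7 no-port MEM/MEM
#5 head=8: st.MEM i8 tail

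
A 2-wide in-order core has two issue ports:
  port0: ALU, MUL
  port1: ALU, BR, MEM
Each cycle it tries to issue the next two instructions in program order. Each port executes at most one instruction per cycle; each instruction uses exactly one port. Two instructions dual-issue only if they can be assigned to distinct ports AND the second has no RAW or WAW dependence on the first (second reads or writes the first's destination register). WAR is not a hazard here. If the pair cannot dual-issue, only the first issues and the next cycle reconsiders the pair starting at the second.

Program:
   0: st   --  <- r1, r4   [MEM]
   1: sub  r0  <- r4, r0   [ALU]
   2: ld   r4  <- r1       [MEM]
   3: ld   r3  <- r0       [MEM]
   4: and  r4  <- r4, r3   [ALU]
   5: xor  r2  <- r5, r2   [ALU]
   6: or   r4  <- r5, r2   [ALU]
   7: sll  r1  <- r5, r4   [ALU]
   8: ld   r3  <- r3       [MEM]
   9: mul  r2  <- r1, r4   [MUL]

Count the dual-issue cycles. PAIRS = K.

PAIRS = 3

0. st.MEM+sub.ALU @i0+i1  | pair
1. ld.MEM @i2  | no-port MEM/MEM
2. ld.MEM @i3  | RAW r3
3. and.ALU+xor.ALU @i4+i5  | pair
4. or.ALU @i6  | RAW r4
5. sll.ALU+ld.MEM @i7+i8  | pair
6. mul.MUL @i9  | tail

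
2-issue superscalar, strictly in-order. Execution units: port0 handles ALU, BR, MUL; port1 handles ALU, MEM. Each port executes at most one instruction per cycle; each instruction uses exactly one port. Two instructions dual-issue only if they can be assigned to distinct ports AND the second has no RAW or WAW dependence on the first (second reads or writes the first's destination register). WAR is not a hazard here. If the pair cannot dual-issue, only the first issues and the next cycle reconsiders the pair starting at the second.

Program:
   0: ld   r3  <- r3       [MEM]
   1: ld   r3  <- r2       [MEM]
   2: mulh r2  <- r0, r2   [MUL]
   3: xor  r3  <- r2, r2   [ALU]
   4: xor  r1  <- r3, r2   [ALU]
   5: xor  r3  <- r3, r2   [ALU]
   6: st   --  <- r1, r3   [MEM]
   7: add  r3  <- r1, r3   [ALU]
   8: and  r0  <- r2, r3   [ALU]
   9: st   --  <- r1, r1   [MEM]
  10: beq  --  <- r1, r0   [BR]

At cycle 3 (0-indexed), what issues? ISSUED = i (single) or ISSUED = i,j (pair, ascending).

ISSUED = 4,5

[0] i0  ld.MEM  -- no-port MEM/MEM
[1] i1,i2  ld.MEM mulh.MUL  -- pair
[2] i3  xor.ALU  -- RAW r3
[3] i4,i5  xor.ALU xor.ALU  -- pair
[4] i6,i7  st.MEM add.ALU  -- pair
[5] i8,i9  and.ALU st.MEM  -- pair
[6] i10  beq.BR  -- tail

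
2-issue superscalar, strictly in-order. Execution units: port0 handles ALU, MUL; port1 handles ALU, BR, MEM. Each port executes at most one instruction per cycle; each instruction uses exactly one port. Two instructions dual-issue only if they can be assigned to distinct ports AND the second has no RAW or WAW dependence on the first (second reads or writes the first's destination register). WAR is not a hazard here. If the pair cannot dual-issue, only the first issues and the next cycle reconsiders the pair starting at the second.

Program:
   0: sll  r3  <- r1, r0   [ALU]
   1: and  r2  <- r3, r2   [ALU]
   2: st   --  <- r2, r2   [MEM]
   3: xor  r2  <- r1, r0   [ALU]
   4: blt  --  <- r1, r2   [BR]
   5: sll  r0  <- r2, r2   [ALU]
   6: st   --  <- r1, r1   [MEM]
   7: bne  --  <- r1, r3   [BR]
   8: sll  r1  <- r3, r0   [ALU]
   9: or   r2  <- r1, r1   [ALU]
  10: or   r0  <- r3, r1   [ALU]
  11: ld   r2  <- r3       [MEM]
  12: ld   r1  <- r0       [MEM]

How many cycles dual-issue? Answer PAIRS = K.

PAIRS = 4

  cy0 -> i0 (sll.ALU) RAW r3
  cy1 -> i1 (and.ALU) RAW r2
  cy2 -> i2+i3 (st.MEM/xor.ALU) pair
  cy3 -> i4+i5 (blt.BR/sll.ALU) pair
  cy4 -> i6 (st.MEM) no-port MEM/BR
  cy5 -> i7+i8 (bne.BR/sll.ALU) pair
  cy6 -> i9+i10 (or.ALU/or.ALU) pair
  cy7 -> i11 (ld.MEM) no-port MEM/MEM
  cy8 -> i12 (ld.MEM) tail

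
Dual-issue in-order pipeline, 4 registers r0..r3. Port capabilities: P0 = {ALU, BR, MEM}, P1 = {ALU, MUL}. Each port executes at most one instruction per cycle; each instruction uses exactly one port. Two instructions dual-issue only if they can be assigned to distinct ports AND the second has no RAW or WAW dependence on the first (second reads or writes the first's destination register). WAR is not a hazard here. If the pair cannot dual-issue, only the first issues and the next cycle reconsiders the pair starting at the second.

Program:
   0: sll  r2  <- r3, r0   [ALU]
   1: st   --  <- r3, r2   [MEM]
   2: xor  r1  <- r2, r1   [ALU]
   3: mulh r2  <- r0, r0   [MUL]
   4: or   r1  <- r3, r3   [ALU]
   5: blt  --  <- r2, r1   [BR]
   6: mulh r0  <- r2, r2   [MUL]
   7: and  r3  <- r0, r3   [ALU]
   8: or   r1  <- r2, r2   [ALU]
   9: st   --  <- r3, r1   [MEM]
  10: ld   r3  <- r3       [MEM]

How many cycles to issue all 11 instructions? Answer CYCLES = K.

t=0 i0:sll.ALU ; RAW r2
t=1 i1+i2:st.MEM xor.ALU ; dual
t=2 i3+i4:mulh.MUL or.ALU ; dual
t=3 i5+i6:blt.BR mulh.MUL ; dual
t=4 i7+i8:and.ALU or.ALU ; dual
t=5 i9:st.MEM ; no-port MEM/MEM
t=6 i10:ld.MEM ; tail

CYCLES = 7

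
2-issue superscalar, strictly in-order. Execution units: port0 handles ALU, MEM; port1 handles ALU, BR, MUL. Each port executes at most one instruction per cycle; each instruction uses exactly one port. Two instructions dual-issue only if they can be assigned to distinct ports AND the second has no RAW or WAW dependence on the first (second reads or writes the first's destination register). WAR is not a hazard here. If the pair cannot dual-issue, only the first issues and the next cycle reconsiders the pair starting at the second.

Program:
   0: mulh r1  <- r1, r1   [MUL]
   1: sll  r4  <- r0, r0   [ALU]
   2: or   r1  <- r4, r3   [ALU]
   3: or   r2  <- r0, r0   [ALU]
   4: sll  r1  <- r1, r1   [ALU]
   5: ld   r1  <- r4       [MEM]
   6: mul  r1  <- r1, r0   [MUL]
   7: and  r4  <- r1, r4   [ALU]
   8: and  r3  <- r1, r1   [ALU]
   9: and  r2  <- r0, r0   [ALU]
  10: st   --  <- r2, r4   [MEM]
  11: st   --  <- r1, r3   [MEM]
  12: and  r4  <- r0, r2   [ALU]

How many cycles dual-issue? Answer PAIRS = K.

0. mulh.MUL;sll.ALU @i0/i1  | dual
1. or.ALU;or.ALU @i2/i3  | dual
2. sll.ALU @i4  | WAW r1
3. ld.MEM @i5  | RAW+WAW r1
4. mul.MUL @i6  | RAW r1
5. and.ALU;and.ALU @i7/i8  | dual
6. and.ALU @i9  | RAW r2
7. st.MEM @i10  | no-port MEM/MEM
8. st.MEM;and.ALU @i11/i12  | dual

PAIRS = 4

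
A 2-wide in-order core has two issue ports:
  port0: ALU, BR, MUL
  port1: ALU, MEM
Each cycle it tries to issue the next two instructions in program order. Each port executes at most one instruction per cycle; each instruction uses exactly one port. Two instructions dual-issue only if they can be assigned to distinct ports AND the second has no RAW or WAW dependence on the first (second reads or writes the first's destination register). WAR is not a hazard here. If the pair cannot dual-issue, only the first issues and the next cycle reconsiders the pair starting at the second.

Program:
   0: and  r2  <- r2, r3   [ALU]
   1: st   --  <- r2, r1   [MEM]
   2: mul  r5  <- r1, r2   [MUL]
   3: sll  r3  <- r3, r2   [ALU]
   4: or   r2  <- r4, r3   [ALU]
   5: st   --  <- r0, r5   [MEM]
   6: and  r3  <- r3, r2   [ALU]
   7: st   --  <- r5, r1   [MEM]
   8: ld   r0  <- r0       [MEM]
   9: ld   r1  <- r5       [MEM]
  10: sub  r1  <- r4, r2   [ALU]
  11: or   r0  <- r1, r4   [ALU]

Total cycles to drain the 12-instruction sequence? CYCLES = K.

c0: i0 and.ALU  RAW r2
c1: i1/i2 st.MEM mul.MUL  dual
c2: i3 sll.ALU  RAW r3
c3: i4/i5 or.ALU st.MEM  dual
c4: i6/i7 and.ALU st.MEM  dual
c5: i8 ld.MEM  no-port MEM/MEM
c6: i9 ld.MEM  WAW r1
c7: i10 sub.ALU  RAW r1
c8: i11 or.ALU  tail

CYCLES = 9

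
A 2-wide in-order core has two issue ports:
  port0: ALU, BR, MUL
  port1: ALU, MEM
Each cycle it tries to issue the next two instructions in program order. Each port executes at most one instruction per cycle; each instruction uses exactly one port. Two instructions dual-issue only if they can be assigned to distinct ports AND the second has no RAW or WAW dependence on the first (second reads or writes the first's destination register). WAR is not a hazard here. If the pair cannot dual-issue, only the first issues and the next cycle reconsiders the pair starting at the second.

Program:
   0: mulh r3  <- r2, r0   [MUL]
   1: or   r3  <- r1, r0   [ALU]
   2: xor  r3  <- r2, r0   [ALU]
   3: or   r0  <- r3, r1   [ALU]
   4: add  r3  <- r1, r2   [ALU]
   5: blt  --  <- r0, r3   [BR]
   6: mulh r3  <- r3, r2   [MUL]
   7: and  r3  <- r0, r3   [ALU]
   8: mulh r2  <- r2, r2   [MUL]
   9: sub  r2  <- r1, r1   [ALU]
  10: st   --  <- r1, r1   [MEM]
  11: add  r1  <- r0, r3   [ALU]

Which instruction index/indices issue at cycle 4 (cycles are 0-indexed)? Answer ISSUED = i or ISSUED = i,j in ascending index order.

ISSUED = 5

t=0 i0:mulh ; WAW r3
t=1 i1:or ; WAW r3
t=2 i2:xor ; RAW r3
t=3 i3+i4:or+add ; 2-wide
t=4 i5:blt ; no-port BR/MUL
t=5 i6:mulh ; RAW+WAW r3
t=6 i7+i8:and+mulh ; 2-wide
t=7 i9+i10:sub+st ; 2-wide
t=8 i11:add ; tail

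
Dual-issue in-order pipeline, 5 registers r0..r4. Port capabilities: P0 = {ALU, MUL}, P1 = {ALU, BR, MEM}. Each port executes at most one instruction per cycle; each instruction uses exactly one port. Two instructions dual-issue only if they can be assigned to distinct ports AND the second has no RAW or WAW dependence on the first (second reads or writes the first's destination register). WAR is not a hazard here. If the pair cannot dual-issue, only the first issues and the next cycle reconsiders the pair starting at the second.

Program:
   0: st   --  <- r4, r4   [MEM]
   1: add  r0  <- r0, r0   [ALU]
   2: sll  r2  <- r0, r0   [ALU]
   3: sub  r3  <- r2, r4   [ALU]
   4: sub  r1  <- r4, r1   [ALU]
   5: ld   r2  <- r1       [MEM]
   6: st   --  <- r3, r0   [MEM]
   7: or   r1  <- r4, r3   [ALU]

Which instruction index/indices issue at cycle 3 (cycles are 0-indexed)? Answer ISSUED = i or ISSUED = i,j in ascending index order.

c0: i0/i1 st.MEM;add.ALU  pair
c1: i2 sll.ALU  RAW r2
c2: i3/i4 sub.ALU;sub.ALU  pair
c3: i5 ld.MEM  no-port MEM/MEM
c4: i6/i7 st.MEM;or.ALU  pair

ISSUED = 5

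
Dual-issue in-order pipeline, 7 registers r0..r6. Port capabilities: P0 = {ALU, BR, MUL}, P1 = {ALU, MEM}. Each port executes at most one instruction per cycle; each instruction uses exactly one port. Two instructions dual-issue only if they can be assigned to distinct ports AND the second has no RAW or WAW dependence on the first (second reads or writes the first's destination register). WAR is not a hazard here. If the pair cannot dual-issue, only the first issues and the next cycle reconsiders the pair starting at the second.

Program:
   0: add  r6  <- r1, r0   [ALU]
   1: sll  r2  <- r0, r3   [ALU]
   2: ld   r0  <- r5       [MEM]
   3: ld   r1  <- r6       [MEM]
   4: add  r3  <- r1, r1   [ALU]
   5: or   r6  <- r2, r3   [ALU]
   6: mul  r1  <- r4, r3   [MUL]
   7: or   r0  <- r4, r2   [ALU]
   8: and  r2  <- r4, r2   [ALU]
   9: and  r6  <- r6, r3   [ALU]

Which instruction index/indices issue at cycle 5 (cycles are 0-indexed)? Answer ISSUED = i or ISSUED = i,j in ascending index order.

ISSUED = 7,8

[0] i0+i1  add/sll  -- dual
[1] i2  ld  -- no-port MEM/MEM
[2] i3  ld  -- RAW r1
[3] i4  add  -- RAW r3
[4] i5+i6  or/mul  -- dual
[5] i7+i8  or/and  -- dual
[6] i9  and  -- tail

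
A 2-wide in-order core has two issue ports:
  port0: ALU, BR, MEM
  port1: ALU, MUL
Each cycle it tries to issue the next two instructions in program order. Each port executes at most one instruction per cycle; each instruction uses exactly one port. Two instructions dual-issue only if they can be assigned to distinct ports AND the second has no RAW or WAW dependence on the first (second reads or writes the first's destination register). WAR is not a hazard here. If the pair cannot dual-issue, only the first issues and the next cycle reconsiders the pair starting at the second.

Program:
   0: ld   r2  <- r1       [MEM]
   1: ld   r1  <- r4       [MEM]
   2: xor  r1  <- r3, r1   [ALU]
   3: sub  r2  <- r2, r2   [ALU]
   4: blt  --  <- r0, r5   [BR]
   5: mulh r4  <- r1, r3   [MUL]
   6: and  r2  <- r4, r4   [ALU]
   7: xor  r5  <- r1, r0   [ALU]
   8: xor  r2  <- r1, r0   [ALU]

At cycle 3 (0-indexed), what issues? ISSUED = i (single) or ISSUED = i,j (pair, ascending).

#0 head=0: ld i0 no-port MEM/MEM
#1 head=1: ld i1 RAW+WAW r1
#2 head=2: xor;sub i2/i3 2-wide
#3 head=4: blt;mulh i4/i5 2-wide
#4 head=6: and;xor i6/i7 2-wide
#5 head=8: xor i8 tail

ISSUED = 4,5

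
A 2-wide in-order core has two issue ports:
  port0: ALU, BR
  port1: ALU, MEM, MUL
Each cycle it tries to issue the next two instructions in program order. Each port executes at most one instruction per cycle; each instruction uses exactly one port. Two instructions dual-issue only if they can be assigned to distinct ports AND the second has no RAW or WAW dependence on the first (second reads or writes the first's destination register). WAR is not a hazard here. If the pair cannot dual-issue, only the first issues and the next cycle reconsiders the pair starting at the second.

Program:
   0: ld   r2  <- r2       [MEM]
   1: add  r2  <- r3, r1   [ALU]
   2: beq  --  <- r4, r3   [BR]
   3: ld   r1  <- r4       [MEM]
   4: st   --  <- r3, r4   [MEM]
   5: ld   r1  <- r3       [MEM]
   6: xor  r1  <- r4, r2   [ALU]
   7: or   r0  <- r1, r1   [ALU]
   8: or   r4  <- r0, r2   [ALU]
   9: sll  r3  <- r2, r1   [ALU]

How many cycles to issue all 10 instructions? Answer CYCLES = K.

CYCLES = 8

t=0 i0:ld.MEM ; WAW r2
t=1 i1/i2:add.ALU beq.BR ; dual
t=2 i3:ld.MEM ; no-port MEM/MEM
t=3 i4:st.MEM ; no-port MEM/MEM
t=4 i5:ld.MEM ; WAW r1
t=5 i6:xor.ALU ; RAW r1
t=6 i7:or.ALU ; RAW r0
t=7 i8/i9:or.ALU sll.ALU ; dual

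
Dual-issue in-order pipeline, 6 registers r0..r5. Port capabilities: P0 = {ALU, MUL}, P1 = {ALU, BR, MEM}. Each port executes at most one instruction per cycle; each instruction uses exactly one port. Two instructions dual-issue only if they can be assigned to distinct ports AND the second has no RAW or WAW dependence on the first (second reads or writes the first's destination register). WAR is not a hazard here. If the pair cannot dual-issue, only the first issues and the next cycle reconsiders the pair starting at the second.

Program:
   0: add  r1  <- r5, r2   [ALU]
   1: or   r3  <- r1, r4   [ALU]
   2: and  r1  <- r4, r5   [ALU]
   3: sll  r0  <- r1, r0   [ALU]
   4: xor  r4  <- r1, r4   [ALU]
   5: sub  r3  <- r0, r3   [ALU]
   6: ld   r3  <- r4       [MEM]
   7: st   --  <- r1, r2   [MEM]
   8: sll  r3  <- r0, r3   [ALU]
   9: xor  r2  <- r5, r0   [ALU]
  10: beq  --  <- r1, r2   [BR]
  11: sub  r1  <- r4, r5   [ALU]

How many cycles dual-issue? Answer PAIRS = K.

0. add @i0  | RAW r1
1. or+and @i1,i2  | pair
2. sll+xor @i3,i4  | pair
3. sub @i5  | WAW r3
4. ld @i6  | no-port MEM/MEM
5. st+sll @i7,i8  | pair
6. xor @i9  | RAW r2
7. beq+sub @i10,i11  | pair

PAIRS = 4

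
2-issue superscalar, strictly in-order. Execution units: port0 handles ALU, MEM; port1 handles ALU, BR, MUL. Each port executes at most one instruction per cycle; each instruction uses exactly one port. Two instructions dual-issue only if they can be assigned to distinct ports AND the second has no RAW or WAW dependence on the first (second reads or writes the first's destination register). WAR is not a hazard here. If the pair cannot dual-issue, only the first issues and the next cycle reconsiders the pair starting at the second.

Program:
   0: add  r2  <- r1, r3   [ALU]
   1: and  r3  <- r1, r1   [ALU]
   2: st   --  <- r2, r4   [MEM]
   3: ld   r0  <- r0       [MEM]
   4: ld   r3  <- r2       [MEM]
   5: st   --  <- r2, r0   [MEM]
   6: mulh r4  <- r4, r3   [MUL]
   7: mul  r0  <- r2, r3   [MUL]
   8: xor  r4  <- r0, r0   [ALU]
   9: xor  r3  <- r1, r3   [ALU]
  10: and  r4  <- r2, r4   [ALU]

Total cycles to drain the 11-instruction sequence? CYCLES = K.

c0: i0&i1 add.ALU/and.ALU  2-wide
c1: i2 st.MEM  no-port MEM/MEM
c2: i3 ld.MEM  no-port MEM/MEM
c3: i4 ld.MEM  no-port MEM/MEM
c4: i5&i6 st.MEM/mulh.MUL  2-wide
c5: i7 mul.MUL  RAW r0
c6: i8&i9 xor.ALU/xor.ALU  2-wide
c7: i10 and.ALU  tail

CYCLES = 8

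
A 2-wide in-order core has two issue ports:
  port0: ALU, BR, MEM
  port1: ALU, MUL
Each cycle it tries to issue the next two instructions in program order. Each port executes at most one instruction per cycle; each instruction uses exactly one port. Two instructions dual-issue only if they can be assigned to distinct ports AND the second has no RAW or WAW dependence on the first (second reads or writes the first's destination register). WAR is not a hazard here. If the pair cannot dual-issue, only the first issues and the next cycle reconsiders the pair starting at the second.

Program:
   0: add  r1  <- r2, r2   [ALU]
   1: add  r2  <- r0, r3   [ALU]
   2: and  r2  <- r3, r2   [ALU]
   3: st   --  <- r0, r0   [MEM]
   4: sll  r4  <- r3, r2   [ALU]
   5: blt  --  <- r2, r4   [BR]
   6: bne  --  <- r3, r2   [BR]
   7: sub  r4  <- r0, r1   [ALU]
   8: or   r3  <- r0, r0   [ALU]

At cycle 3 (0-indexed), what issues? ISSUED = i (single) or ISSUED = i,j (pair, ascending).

0. add.ALU/add.ALU @i0,i1  | 2-wide
1. and.ALU/st.MEM @i2,i3  | 2-wide
2. sll.ALU @i4  | RAW r4
3. blt.BR @i5  | no-port BR/BR
4. bne.BR/sub.ALU @i6,i7  | 2-wide
5. or.ALU @i8  | tail

ISSUED = 5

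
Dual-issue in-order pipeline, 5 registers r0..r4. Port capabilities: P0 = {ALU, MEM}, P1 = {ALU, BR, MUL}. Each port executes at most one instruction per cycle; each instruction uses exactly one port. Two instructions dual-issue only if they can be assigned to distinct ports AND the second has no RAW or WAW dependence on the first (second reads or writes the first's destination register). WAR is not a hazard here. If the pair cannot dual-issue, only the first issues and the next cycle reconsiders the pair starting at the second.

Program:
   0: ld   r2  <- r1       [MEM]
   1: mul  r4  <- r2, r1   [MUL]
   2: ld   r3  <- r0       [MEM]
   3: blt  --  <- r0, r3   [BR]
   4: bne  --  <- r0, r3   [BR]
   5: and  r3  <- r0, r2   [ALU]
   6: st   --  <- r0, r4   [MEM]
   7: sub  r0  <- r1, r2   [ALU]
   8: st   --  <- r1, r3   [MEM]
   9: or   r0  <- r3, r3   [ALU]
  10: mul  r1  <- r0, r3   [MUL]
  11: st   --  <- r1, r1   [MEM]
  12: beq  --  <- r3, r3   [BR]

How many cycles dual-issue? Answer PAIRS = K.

0. ld.MEM @i0  | RAW r2
1. mul.MUL+ld.MEM @i1,i2  | 2-wide
2. blt.BR @i3  | no-port BR/BR
3. bne.BR+and.ALU @i4,i5  | 2-wide
4. st.MEM+sub.ALU @i6,i7  | 2-wide
5. st.MEM+or.ALU @i8,i9  | 2-wide
6. mul.MUL @i10  | RAW r1
7. st.MEM+beq.BR @i11,i12  | 2-wide

PAIRS = 5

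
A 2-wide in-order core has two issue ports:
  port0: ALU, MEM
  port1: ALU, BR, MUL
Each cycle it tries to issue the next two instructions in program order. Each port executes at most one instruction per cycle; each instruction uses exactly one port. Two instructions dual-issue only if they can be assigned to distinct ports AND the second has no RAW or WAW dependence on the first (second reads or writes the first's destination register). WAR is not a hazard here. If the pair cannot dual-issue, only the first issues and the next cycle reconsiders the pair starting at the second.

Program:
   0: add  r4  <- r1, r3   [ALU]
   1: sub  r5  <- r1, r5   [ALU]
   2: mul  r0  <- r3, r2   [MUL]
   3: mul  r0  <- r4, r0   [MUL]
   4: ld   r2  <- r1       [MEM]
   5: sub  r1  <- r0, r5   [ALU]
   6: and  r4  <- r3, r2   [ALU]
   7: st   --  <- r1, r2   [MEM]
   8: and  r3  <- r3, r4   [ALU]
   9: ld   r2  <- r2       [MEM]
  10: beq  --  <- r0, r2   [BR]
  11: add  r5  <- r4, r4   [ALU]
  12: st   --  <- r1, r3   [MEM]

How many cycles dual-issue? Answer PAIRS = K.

0. add/sub @i0/i1  | 2-wide
1. mul @i2  | no-port MUL/MUL
2. mul/ld @i3/i4  | 2-wide
3. sub/and @i5/i6  | 2-wide
4. st/and @i7/i8  | 2-wide
5. ld @i9  | RAW r2
6. beq/add @i10/i11  | 2-wide
7. st @i12  | tail

PAIRS = 5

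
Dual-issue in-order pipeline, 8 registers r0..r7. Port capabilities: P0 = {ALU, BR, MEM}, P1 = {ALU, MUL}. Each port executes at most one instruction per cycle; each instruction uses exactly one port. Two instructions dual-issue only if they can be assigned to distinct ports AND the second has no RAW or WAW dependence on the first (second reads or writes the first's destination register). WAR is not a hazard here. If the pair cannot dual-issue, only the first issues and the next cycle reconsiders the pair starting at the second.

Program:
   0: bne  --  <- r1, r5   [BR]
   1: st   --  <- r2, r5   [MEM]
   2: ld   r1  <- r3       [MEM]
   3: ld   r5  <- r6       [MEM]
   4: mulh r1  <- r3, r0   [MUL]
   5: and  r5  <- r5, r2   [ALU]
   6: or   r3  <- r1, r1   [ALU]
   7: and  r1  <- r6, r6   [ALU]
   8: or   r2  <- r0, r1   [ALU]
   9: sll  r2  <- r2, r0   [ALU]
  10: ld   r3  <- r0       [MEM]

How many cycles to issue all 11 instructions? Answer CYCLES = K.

CYCLES = 8

  cy0 -> i0 (bne) no-port BR/MEM
  cy1 -> i1 (st) no-port MEM/MEM
  cy2 -> i2 (ld) no-port MEM/MEM
  cy3 -> i3,i4 (ld;mulh) pair
  cy4 -> i5,i6 (and;or) pair
  cy5 -> i7 (and) RAW r1
  cy6 -> i8 (or) RAW+WAW r2
  cy7 -> i9,i10 (sll;ld) pair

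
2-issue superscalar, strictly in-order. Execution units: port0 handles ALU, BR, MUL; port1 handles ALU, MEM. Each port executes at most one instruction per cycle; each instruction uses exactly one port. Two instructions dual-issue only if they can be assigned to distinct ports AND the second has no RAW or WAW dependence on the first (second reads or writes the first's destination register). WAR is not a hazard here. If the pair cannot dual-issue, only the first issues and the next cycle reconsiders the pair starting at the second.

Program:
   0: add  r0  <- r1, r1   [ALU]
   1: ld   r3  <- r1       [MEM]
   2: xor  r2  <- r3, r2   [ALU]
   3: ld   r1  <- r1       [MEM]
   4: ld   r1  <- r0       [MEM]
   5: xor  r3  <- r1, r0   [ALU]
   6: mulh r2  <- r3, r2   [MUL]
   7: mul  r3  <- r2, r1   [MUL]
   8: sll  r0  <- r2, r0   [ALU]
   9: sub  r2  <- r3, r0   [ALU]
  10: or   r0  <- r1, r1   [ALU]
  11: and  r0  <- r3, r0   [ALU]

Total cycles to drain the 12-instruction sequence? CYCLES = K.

CYCLES = 8

#0 head=0: add;ld i0&i1 dual
#1 head=2: xor;ld i2&i3 dual
#2 head=4: ld i4 RAW r1
#3 head=5: xor i5 RAW r3
#4 head=6: mulh i6 no-port MUL/MUL
#5 head=7: mul;sll i7&i8 dual
#6 head=9: sub;or i9&i10 dual
#7 head=11: and i11 tail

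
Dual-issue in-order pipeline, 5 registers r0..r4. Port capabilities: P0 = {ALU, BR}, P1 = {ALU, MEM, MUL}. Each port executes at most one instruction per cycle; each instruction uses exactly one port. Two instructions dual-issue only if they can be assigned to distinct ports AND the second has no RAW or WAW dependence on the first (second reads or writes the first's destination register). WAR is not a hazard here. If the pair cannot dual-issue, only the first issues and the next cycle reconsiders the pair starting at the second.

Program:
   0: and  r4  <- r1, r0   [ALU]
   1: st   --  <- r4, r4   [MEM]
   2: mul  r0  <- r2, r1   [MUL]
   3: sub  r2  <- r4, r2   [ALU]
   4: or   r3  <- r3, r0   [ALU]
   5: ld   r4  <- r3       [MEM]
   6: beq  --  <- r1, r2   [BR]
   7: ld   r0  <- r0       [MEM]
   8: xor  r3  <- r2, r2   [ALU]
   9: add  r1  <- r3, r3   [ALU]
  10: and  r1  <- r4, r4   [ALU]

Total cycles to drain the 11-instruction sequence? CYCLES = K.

CYCLES = 8

0. and @i0  | RAW r4
1. st @i1  | no-port MEM/MUL
2. mul sub @i2,i3  | 2-wide
3. or @i4  | RAW r3
4. ld beq @i5,i6  | 2-wide
5. ld xor @i7,i8  | 2-wide
6. add @i9  | WAW r1
7. and @i10  | tail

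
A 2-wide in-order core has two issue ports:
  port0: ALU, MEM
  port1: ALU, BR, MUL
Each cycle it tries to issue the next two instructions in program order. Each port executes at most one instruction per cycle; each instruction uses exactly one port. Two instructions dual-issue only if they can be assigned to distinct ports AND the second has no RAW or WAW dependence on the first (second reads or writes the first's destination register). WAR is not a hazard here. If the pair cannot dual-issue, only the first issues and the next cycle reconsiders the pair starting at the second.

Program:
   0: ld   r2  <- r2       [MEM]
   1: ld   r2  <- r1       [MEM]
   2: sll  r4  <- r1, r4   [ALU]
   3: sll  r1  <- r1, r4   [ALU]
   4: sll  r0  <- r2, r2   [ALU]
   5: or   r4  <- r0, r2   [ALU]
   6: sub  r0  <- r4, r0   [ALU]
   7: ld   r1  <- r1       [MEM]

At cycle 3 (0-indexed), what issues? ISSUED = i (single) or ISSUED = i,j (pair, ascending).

0. ld @i0  | no-port MEM/MEM
1. ld;sll @i1,i2  | 2-wide
2. sll;sll @i3,i4  | 2-wide
3. or @i5  | RAW r4
4. sub;ld @i6,i7  | 2-wide

ISSUED = 5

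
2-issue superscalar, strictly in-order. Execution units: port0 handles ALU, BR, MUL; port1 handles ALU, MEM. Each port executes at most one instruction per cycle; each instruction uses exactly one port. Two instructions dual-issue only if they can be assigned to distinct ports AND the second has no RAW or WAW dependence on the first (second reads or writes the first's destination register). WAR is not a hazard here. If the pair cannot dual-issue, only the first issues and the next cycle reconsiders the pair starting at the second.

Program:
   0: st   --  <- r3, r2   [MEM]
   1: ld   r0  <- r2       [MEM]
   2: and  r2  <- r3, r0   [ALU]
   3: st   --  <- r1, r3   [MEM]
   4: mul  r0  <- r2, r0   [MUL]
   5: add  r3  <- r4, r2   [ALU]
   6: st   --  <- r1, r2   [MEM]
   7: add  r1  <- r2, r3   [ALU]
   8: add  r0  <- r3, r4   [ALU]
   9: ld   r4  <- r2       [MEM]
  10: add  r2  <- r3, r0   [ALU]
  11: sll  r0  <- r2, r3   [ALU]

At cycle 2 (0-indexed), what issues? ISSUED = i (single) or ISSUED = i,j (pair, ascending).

[0] i0  st.MEM  -- no-port MEM/MEM
[1] i1  ld.MEM  -- RAW r0
[2] i2/i3  and.ALU;st.MEM  -- pair
[3] i4/i5  mul.MUL;add.ALU  -- pair
[4] i6/i7  st.MEM;add.ALU  -- pair
[5] i8/i9  add.ALU;ld.MEM  -- pair
[6] i10  add.ALU  -- RAW r2
[7] i11  sll.ALU  -- tail

ISSUED = 2,3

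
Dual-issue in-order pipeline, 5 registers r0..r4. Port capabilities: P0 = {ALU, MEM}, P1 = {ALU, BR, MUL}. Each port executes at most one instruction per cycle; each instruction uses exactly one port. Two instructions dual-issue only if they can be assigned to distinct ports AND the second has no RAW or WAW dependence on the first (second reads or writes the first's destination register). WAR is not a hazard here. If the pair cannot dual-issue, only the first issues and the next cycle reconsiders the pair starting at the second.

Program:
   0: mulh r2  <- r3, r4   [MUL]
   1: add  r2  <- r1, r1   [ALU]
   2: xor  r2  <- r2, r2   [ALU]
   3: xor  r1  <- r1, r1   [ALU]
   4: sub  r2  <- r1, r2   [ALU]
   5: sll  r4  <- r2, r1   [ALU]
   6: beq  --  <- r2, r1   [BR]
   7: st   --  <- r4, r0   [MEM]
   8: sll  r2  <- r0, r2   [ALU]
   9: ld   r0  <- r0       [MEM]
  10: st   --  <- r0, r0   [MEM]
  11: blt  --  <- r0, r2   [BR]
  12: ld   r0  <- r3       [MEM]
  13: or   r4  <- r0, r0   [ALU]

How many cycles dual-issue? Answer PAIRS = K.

PAIRS = 4

c0: i0 mulh.MUL  WAW r2
c1: i1 add.ALU  RAW+WAW r2
c2: i2/i3 xor.ALU+xor.ALU  2-wide
c3: i4 sub.ALU  RAW r2
c4: i5/i6 sll.ALU+beq.BR  2-wide
c5: i7/i8 st.MEM+sll.ALU  2-wide
c6: i9 ld.MEM  no-port MEM/MEM
c7: i10/i11 st.MEM+blt.BR  2-wide
c8: i12 ld.MEM  RAW r0
c9: i13 or.ALU  tail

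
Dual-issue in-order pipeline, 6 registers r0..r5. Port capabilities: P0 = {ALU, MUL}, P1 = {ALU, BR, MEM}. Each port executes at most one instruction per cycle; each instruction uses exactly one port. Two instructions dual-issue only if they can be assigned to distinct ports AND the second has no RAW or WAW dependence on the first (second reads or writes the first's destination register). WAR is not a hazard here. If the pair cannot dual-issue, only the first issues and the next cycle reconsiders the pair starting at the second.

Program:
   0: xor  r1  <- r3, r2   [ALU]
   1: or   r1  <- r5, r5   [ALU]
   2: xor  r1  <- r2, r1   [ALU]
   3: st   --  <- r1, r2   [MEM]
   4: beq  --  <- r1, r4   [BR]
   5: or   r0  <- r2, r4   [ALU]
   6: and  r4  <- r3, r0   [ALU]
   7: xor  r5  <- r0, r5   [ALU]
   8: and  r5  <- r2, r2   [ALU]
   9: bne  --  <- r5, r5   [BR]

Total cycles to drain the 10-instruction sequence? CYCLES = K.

[0] i0  xor.ALU  -- WAW r1
[1] i1  or.ALU  -- RAW+WAW r1
[2] i2  xor.ALU  -- RAW r1
[3] i3  st.MEM  -- no-port MEM/BR
[4] i4&i5  beq.BR or.ALU  -- 2-wide
[5] i6&i7  and.ALU xor.ALU  -- 2-wide
[6] i8  and.ALU  -- RAW r5
[7] i9  bne.BR  -- tail

CYCLES = 8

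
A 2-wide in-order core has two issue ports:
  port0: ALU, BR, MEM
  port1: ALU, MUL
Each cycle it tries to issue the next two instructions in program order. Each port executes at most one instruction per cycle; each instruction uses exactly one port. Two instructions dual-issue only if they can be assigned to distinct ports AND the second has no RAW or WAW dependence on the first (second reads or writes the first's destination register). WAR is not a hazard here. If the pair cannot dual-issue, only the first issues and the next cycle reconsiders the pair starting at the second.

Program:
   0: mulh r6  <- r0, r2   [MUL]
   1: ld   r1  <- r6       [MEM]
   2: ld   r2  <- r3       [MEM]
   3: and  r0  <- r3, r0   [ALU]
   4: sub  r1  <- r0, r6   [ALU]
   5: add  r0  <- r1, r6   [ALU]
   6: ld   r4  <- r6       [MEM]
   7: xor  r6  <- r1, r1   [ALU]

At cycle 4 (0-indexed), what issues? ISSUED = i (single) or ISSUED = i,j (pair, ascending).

ISSUED = 5,6

#0 head=0: mulh.MUL i0 RAW r6
#1 head=1: ld.MEM i1 no-port MEM/MEM
#2 head=2: ld.MEM+and.ALU i2/i3 2-wide
#3 head=4: sub.ALU i4 RAW r1
#4 head=5: add.ALU+ld.MEM i5/i6 2-wide
#5 head=7: xor.ALU i7 tail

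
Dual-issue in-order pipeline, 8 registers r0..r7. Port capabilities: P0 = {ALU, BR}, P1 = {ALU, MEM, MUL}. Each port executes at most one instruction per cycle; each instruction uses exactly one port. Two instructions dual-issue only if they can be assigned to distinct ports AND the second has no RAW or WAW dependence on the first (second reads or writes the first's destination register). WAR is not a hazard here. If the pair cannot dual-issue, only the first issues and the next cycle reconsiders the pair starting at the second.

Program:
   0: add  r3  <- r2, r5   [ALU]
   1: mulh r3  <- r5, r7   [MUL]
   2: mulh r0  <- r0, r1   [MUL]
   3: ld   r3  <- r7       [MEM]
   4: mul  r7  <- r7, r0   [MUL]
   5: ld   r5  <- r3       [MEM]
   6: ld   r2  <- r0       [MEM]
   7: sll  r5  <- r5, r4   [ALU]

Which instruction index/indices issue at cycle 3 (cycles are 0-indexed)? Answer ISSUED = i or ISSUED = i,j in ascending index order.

ISSUED = 3

#0 head=0: add i0 WAW r3
#1 head=1: mulh i1 no-port MUL/MUL
#2 head=2: mulh i2 no-port MUL/MEM
#3 head=3: ld i3 no-port MEM/MUL
#4 head=4: mul i4 no-port MUL/MEM
#5 head=5: ld i5 no-port MEM/MEM
#6 head=6: ld/sll i6/i7 2-wide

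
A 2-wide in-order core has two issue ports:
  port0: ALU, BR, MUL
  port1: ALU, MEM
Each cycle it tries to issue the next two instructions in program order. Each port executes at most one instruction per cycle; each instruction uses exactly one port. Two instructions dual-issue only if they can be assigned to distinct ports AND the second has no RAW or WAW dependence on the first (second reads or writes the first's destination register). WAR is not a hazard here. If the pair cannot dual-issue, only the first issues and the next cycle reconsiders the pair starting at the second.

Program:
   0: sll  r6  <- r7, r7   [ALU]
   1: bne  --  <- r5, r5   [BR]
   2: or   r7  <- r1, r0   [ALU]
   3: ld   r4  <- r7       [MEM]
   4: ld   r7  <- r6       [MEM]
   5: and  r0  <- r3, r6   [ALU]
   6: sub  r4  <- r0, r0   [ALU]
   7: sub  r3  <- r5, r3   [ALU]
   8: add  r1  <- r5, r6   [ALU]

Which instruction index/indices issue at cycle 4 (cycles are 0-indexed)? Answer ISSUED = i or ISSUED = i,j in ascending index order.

#0 head=0: sll.ALU+bne.BR i0/i1 pair
#1 head=2: or.ALU i2 RAW r7
#2 head=3: ld.MEM i3 no-port MEM/MEM
#3 head=4: ld.MEM+and.ALU i4/i5 pair
#4 head=6: sub.ALU+sub.ALU i6/i7 pair
#5 head=8: add.ALU i8 tail

ISSUED = 6,7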